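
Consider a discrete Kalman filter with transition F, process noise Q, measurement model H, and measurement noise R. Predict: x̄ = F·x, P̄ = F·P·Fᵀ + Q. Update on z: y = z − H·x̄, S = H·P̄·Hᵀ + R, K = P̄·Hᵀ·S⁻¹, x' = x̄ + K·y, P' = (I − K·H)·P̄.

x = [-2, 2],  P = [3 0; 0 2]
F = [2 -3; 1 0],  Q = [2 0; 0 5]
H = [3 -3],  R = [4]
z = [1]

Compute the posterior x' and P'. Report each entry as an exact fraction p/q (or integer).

x̄ = F·x = [-10, -2]
P̄ = F·P·Fᵀ + Q = [32 6; 6 8]
y = z − H·x̄ = [25]
S = H·P̄·Hᵀ + R = [256]
K = P̄·Hᵀ·S⁻¹ = [39/128; -3/128]
x' = x̄ + K·y = [-305/128, -331/128]
P' = (I − K·H)·P̄ = [527/64 501/64; 501/64 503/64]

x' = [-305/128, -331/128]
P' = [527/64 501/64; 501/64 503/64]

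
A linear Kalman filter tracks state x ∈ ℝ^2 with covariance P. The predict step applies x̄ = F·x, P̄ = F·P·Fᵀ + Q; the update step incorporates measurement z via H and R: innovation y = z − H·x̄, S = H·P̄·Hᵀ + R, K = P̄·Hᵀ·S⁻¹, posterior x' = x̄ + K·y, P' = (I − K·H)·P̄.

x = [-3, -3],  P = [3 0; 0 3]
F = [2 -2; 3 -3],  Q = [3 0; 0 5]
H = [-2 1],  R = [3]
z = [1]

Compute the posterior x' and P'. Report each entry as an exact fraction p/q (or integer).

x' = [-9/13, -1/2]
P' = [189/13 27; 27 105/2]

x̄ = F·x = [0, 0]
P̄ = F·P·Fᵀ + Q = [27 36; 36 59]
y = z − H·x̄ = [1]
S = H·P̄·Hᵀ + R = [26]
K = P̄·Hᵀ·S⁻¹ = [-9/13; -1/2]
x' = x̄ + K·y = [-9/13, -1/2]
P' = (I − K·H)·P̄ = [189/13 27; 27 105/2]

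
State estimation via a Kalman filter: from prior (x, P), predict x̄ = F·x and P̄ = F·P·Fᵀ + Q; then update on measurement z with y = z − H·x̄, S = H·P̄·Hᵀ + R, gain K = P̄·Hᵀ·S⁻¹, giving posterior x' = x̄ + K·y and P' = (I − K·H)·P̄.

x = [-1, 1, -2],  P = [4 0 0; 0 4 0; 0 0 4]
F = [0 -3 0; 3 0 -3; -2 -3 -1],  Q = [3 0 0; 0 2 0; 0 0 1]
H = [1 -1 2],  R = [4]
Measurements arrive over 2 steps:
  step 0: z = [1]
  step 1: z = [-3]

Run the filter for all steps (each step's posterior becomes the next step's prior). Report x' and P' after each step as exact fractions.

step 0: x̄ = F·x = [-3, 3, 1]
step 0: P̄ = F·P·Fᵀ + Q = [39 0 36; 0 74 -12; 36 -12 57]
step 0: y = z − H·x̄ = [5]
step 0: S = H·P̄·Hᵀ + R = [537]
step 0: K = P̄·Hᵀ·S⁻¹ = [37/179; -98/537; 54/179]
step 0: x' = x̄ + K·y = [-352/179, 1121/537, 449/179]
step 0: P' = (I − K·H)·P̄ = [2874/179 3626/179 450/179; 3626/179 30134/537 3144/179; 450/179 3144/179 1455/179]
step 1: x̄ = F·x = [-1121/179, -2403/179, -866/179]
step 1: P̄ = F·P·Fᵀ + Q = [90939/179 -4338/179 121590/179; -4338/179 31219/179 -15867/179; 121590/179 -15867/179 167708/179]
step 1: y = z − H·x̄ = [-87/179]
step 1: S = H·P̄·Hᵀ + R = [1352210/179]
step 1: K = P̄·Hᵀ·S⁻¹ = [338457/1352210; -67291/1352210; 472873/1352210]
step 1: x' = x̄ + K·y = [-8632811/1352210, -18120147/1352210, -6771809/1352210]
step 1: P' = (I − K·H)·P̄ = [47013879/1352210 94464933/1352210 24402441/1352210; 94464933/1352210 210539471/1352210 57902687/1352210; 24402441/1352210 57902687/1352210 17695869/1352210]

step 0: x' = [-352/179, 1121/537, 449/179], P' = [2874/179 3626/179 450/179; 3626/179 30134/537 3144/179; 450/179 3144/179 1455/179]
step 1: x' = [-8632811/1352210, -18120147/1352210, -6771809/1352210], P' = [47013879/1352210 94464933/1352210 24402441/1352210; 94464933/1352210 210539471/1352210 57902687/1352210; 24402441/1352210 57902687/1352210 17695869/1352210]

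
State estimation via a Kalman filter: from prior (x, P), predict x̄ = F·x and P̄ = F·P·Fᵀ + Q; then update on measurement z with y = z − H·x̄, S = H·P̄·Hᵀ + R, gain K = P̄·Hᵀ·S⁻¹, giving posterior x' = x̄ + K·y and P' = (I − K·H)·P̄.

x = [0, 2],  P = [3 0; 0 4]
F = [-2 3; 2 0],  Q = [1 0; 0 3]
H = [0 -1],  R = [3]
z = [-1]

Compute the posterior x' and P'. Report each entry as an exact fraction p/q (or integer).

x̄ = F·x = [6, 0]
P̄ = F·P·Fᵀ + Q = [49 -12; -12 15]
y = z − H·x̄ = [-1]
S = H·P̄·Hᵀ + R = [18]
K = P̄·Hᵀ·S⁻¹ = [2/3; -5/6]
x' = x̄ + K·y = [16/3, 5/6]
P' = (I − K·H)·P̄ = [41 -2; -2 5/2]

x' = [16/3, 5/6]
P' = [41 -2; -2 5/2]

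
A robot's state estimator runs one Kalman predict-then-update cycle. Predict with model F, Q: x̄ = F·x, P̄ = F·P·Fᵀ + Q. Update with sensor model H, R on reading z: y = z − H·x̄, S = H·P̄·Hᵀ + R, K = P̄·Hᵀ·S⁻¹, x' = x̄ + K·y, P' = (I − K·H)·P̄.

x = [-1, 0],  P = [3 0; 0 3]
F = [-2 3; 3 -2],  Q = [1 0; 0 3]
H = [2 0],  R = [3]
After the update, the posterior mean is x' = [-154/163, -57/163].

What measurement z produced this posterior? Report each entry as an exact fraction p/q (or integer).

x̄ = F·x = [2, -3]
P̄ = F·P·Fᵀ + Q = [40 -36; -36 42]
S = H·P̄·Hᵀ + R = [163]
K = P̄·Hᵀ·S⁻¹ = [80/163; -72/163]
x' − x̄ = [-480/163, 432/163] = K·y
y = (KᵀK)⁻¹·Kᵀ·(x' − x̄) = [-6]
z = y + H·x̄ = [-6] + [4] = [-2]

z = [-2]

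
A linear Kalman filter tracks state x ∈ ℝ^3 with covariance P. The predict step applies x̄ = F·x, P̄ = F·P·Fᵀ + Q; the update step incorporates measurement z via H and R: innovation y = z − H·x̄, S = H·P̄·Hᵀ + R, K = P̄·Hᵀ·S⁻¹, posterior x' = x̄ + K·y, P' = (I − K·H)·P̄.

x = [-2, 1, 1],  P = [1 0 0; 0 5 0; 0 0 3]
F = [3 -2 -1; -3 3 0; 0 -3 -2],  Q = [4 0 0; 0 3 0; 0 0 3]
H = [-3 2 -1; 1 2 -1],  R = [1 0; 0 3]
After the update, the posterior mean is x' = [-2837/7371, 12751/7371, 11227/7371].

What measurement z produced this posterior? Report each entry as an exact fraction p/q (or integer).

x̄ = F·x = [-9, 9, -5]
P̄ = F·P·Fᵀ + Q = [36 -39 36; -39 57 -45; 36 -45 60]
S = H·P̄·Hᵀ + R = [1477 588; 588 279]
K = P̄·Hᵀ·S⁻¹ = [-1786/7371 730/3159; 716/7371 712/3159; -550/7371 -794/3159]
x' − x̄ = [63502/7371, -53588/7371, 48082/7371] = K·y
y = (KᵀK)⁻¹·Kᵀ·(x' − x̄) = [-47, -12]
z = y + H·x̄ = [-47, -12] + [50, 14] = [3, 2]

z = [3, 2]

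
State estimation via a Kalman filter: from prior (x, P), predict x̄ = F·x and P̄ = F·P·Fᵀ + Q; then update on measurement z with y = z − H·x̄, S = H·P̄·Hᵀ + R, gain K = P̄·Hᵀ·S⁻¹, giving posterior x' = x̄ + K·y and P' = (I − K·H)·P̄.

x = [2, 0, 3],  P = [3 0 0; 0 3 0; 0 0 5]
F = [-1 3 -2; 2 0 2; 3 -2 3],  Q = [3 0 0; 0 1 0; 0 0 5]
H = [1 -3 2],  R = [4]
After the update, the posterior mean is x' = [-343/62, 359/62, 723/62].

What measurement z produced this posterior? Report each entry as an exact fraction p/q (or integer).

z = [1]

x̄ = F·x = [-8, 10, 15]
P̄ = F·P·Fᵀ + Q = [53 -26 -57; -26 33 48; -57 48 89]
S = H·P̄·Hᵀ + R = [62]
K = P̄·Hᵀ·S⁻¹ = [17/62; -29/62; -23/62]
x' − x̄ = [153/62, -261/62, -207/62] = K·y
y = (KᵀK)⁻¹·Kᵀ·(x' − x̄) = [9]
z = y + H·x̄ = [9] + [-8] = [1]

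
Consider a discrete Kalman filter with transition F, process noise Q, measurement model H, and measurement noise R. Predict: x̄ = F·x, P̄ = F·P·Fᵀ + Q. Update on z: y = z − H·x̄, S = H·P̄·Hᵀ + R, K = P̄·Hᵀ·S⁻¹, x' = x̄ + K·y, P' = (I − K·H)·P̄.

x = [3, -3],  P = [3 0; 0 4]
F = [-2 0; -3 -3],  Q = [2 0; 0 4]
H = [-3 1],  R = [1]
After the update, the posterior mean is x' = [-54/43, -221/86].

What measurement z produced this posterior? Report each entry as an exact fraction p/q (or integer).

z = [1]

x̄ = F·x = [-6, 0]
P̄ = F·P·Fᵀ + Q = [14 18; 18 67]
S = H·P̄·Hᵀ + R = [86]
K = P̄·Hᵀ·S⁻¹ = [-12/43; 13/86]
x' − x̄ = [204/43, -221/86] = K·y
y = (KᵀK)⁻¹·Kᵀ·(x' − x̄) = [-17]
z = y + H·x̄ = [-17] + [18] = [1]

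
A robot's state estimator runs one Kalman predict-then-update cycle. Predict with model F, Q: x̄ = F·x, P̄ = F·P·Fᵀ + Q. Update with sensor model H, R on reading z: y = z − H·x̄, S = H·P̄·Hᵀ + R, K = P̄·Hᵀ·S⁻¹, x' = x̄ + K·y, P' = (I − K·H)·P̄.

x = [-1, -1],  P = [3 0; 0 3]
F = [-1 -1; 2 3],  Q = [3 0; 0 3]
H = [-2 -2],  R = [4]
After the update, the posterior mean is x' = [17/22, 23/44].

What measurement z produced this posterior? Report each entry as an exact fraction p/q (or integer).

z = [-3]

x̄ = F·x = [2, -5]
P̄ = F·P·Fᵀ + Q = [9 -15; -15 42]
S = H·P̄·Hᵀ + R = [88]
K = P̄·Hᵀ·S⁻¹ = [3/22; -27/44]
x' − x̄ = [-27/22, 243/44] = K·y
y = (KᵀK)⁻¹·Kᵀ·(x' − x̄) = [-9]
z = y + H·x̄ = [-9] + [6] = [-3]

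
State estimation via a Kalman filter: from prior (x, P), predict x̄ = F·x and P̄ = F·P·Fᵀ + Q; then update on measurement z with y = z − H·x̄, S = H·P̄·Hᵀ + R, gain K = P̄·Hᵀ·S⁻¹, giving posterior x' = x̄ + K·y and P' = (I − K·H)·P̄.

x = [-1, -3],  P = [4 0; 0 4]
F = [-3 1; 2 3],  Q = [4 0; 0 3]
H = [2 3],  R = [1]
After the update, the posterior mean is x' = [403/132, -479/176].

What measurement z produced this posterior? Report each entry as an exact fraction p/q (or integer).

x̄ = F·x = [0, -11]
P̄ = F·P·Fᵀ + Q = [44 -12; -12 55]
S = H·P̄·Hᵀ + R = [528]
K = P̄·Hᵀ·S⁻¹ = [13/132; 47/176]
x' − x̄ = [403/132, 1457/176] = K·y
y = (KᵀK)⁻¹·Kᵀ·(x' − x̄) = [31]
z = y + H·x̄ = [31] + [-33] = [-2]

z = [-2]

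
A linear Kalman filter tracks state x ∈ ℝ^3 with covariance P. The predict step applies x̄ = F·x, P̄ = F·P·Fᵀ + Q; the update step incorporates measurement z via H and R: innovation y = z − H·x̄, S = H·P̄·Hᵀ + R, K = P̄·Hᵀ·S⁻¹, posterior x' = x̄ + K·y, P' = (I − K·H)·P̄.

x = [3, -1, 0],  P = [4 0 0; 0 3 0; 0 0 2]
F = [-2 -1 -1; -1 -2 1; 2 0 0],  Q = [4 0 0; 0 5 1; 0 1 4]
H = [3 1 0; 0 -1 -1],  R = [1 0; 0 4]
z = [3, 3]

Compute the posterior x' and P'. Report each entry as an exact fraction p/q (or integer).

x' = [15024/10577, -2000/1511, -7155/10577]
P' = [6728/10577 -2471/1511 10769/10577; -2471/1511 7682/1511 -4882/1511; 10769/10577 -4882/1511 51746/10577]

x̄ = F·x = [-5, -1, 6]
P̄ = F·P·Fᵀ + Q = [25 12 -16; 12 23 -7; -16 -7 20]
y = z − H·x̄ = [19, 8]
S = H·P̄·Hᵀ + R = [321 -4; -4 33]
K = P̄·Hᵀ·S⁻¹ = [2887/10577 1632/10577; 269/1511 -700/1511; -1867/10577 -4393/10577]
x' = x̄ + K·y = [15024/10577, -2000/1511, -7155/10577]
P' = (I − K·H)·P̄ = [6728/10577 -2471/1511 10769/10577; -2471/1511 7682/1511 -4882/1511; 10769/10577 -4882/1511 51746/10577]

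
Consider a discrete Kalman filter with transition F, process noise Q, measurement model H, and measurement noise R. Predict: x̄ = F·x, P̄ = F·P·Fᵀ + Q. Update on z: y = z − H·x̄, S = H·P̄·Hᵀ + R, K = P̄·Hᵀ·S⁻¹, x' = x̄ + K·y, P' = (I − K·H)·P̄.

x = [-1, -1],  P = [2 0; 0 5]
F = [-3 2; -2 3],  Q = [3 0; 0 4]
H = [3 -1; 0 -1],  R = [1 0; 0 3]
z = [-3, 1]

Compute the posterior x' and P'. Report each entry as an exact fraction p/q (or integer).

x̄ = F·x = [1, -1]
P̄ = F·P·Fᵀ + Q = [41 42; 42 57]
y = z − H·x̄ = [-7, 0]
S = H·P̄·Hᵀ + R = [175 -69; -69 60]
K = P̄·Hᵀ·S⁻¹ = [654/1913 -587/1913; 69/1913 -1738/1913]
x' = x̄ + K·y = [-2665/1913, -2396/1913]
P' = (I − K·H)·P̄ = [805/1913 1761/1913; 1761/1913 5214/1913]

x' = [-2665/1913, -2396/1913]
P' = [805/1913 1761/1913; 1761/1913 5214/1913]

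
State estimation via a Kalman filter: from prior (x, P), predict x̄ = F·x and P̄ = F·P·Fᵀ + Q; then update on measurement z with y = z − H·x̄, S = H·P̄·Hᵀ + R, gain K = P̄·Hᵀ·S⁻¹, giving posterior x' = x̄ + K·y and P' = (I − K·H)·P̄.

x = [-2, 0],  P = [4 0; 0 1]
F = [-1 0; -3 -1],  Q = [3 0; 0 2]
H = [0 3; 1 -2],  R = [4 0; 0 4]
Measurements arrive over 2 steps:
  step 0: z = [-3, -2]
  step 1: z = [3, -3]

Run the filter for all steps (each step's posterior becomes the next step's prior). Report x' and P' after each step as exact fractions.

step 0: x̄ = F·x = [2, 6]
step 0: P̄ = F·P·Fᵀ + Q = [7 12; 12 39]
step 0: y = z − H·x̄ = [-21, 8]
step 0: S = H·P̄·Hᵀ + R = [355 -198; -198 119]
step 0: K = P̄·Hᵀ·S⁻¹ = [918/3041 1093/3041; 855/3041 -264/3041]
step 0: x' = x̄ + K·y = [-4452/3041, -1821/3041]
step 0: P' = (I − K·H)·P̄ = [6820/3041 1224/3041; 1224/3041 1140/3041]
step 1: x̄ = F·x = [4452/3041, 15177/3041]
step 1: P̄ = F·P·Fᵀ + Q = [15943/3041 21684/3041; 21684/3041 75946/3041]
step 1: y = z − H·x̄ = [-36408/3041, 16779/3041]
step 1: S = H·P̄·Hᵀ + R = [695678/3041 -390624/3041; -390624/3041 245155/3041]
step 1: K = P̄·Hᵀ·S⁻¹ = [860730/2953277 1041089/2953277; 820989/2953277 -260416/2953277]
step 1: x' = x̄ + K·y = [-237105/2953277, 3473133/2953277]
step 1: P' = (I − K·H)·P̄ = [6459636/2953277 1147640/2953277; 1147640/2953277 1094652/2953277]

step 0: x' = [-4452/3041, -1821/3041], P' = [6820/3041 1224/3041; 1224/3041 1140/3041]
step 1: x' = [-237105/2953277, 3473133/2953277], P' = [6459636/2953277 1147640/2953277; 1147640/2953277 1094652/2953277]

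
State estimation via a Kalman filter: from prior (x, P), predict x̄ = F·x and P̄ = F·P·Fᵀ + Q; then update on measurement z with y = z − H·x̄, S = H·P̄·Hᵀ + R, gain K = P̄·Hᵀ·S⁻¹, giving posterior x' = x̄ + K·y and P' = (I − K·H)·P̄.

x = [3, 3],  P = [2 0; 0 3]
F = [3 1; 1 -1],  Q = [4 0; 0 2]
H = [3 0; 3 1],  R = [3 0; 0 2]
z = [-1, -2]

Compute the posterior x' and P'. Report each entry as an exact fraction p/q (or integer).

x' = [-13/75, -332/225]
P' = [6/25 -41/75; -41/75 626/225]

x̄ = F·x = [12, 0]
P̄ = F·P·Fᵀ + Q = [25 3; 3 7]
y = z − H·x̄ = [-37, -38]
S = H·P̄·Hᵀ + R = [228 234; 234 252]
K = P̄·Hᵀ·S⁻¹ = [6/25 13/150; -41/75 257/450]
x' = x̄ + K·y = [-13/75, -332/225]
P' = (I − K·H)·P̄ = [6/25 -41/75; -41/75 626/225]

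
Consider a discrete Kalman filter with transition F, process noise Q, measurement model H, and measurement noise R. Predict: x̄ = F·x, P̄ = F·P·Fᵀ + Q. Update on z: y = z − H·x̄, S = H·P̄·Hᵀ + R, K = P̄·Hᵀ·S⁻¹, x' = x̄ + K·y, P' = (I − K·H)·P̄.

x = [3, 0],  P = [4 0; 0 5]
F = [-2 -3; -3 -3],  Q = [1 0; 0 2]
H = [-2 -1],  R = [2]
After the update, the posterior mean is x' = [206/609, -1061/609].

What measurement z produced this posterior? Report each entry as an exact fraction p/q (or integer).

z = [1]

x̄ = F·x = [-6, -9]
P̄ = F·P·Fᵀ + Q = [62 69; 69 83]
S = H·P̄·Hᵀ + R = [609]
K = P̄·Hᵀ·S⁻¹ = [-193/609; -221/609]
x' − x̄ = [3860/609, 4420/609] = K·y
y = (KᵀK)⁻¹·Kᵀ·(x' − x̄) = [-20]
z = y + H·x̄ = [-20] + [21] = [1]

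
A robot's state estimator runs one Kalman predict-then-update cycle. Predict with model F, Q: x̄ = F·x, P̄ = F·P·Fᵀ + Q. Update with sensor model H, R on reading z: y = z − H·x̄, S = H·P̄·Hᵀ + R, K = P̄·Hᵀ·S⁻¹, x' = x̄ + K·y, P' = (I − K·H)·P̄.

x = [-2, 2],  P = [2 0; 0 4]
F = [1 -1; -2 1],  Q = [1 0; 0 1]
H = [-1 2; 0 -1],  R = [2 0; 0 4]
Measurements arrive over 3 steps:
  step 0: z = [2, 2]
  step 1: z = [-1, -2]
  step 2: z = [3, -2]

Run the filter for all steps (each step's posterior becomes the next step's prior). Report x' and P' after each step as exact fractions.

step 0: x' = [-338/425, 222/425], P' = [542/425 152/425; 152/425 212/425]
step 1: x' = [2471/62749, -5230/62749], P' = [58534/62749 16184/62749; 16184/62749 29028/62749]
step 2: x' = [-3510511/7574929, 9181994/7574929], P' = [7050494/7574929 1933848/7574929; 1933848/7574929 3446516/7574929]

step 0: x̄ = F·x = [-4, 6]
step 0: P̄ = F·P·Fᵀ + Q = [7 -8; -8 13]
step 0: y = z − H·x̄ = [-14, 8]
step 0: S = H·P̄·Hᵀ + R = [93 -34; -34 17]
step 0: K = P̄·Hᵀ·S⁻¹ = [-7/25 -38/425; 8/25 -53/425]
step 0: x' = x̄ + K·y = [-338/425, 222/425]
step 0: P' = (I − K·H)·P̄ = [542/425 152/425; 152/425 212/425]
step 1: x̄ = F·x = [-112/85, 898/425]
step 1: P̄ = F·P·Fᵀ + Q = [35/17 -168/85; -168/85 2197/425]
step 1: y = z − H·x̄ = [-2781/425, 48/425]
step 1: S = H·P̄·Hᵀ + R = [13873/425 -5234/425; -5234/425 3897/425]
step 1: K = P̄·Hᵀ·S⁻¹ = [-13083/62749 -4046/62749; 20936/62749 -7257/62749]
step 1: x' = x̄ + K·y = [2471/62749, -5230/62749]
step 1: P' = (I − K·H)·P̄ = [58534/62749 16184/62749; 16184/62749 29028/62749]
step 2: x̄ = F·x = [7701/62749, -10172/62749]
step 2: P̄ = F·P·Fᵀ + Q = [117943/62749 -97544/62749; -97544/62749 261177/62749]
step 2: y = z − H·x̄ = [216292/62749, -135670/62749]
step 2: S = H·P̄·Hᵀ + R = [1678325/62749 -619898/62749; -619898/62749 512173/62749]
step 2: K = P̄·Hᵀ·S⁻¹ = [-1591399/7574929 -483462/7574929; 2479592/7574929 -861629/7574929]
step 2: x' = x̄ + K·y = [-3510511/7574929, 9181994/7574929]
step 2: P' = (I − K·H)·P̄ = [7050494/7574929 1933848/7574929; 1933848/7574929 3446516/7574929]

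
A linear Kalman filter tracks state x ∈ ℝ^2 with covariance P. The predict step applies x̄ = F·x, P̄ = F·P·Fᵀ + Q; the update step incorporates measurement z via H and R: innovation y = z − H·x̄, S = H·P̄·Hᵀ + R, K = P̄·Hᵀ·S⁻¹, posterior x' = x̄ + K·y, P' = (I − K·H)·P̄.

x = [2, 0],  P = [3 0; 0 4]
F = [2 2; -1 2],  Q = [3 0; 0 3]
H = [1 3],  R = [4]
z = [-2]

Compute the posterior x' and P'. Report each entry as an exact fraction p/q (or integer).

x̄ = F·x = [4, -2]
P̄ = F·P·Fᵀ + Q = [31 10; 10 22]
y = z − H·x̄ = [0]
S = H·P̄·Hᵀ + R = [293]
K = P̄·Hᵀ·S⁻¹ = [61/293; 76/293]
x' = x̄ + K·y = [4, -2]
P' = (I − K·H)·P̄ = [5362/293 -1706/293; -1706/293 670/293]

x' = [4, -2]
P' = [5362/293 -1706/293; -1706/293 670/293]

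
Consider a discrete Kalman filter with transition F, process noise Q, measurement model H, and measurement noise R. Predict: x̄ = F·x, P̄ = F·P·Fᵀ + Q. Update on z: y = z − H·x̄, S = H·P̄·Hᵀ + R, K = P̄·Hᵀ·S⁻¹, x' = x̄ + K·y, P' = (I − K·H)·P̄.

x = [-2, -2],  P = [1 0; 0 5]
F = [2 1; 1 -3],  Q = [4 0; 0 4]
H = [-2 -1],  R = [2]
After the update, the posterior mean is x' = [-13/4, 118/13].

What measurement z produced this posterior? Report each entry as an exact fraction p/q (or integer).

z = [-3]

x̄ = F·x = [-6, 4]
P̄ = F·P·Fᵀ + Q = [13 -13; -13 50]
S = H·P̄·Hᵀ + R = [52]
K = P̄·Hᵀ·S⁻¹ = [-1/4; -6/13]
x' − x̄ = [11/4, 66/13] = K·y
y = (KᵀK)⁻¹·Kᵀ·(x' − x̄) = [-11]
z = y + H·x̄ = [-11] + [8] = [-3]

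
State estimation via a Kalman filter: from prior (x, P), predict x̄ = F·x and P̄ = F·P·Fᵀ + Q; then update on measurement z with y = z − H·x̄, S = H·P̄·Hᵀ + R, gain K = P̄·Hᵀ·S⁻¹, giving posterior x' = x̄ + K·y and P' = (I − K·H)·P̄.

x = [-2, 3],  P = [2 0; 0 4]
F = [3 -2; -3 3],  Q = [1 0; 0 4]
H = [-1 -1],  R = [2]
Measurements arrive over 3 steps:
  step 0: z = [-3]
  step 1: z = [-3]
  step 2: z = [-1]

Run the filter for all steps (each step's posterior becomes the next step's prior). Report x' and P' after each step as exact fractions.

step 0: x̄ = F·x = [-12, 15]
step 0: P̄ = F·P·Fᵀ + Q = [35 -42; -42 58]
step 0: y = z − H·x̄ = [0]
step 0: S = H·P̄·Hᵀ + R = [11]
step 0: K = P̄·Hᵀ·S⁻¹ = [7/11; -16/11]
step 0: x' = x̄ + K·y = [-12, 15]
step 0: P' = (I − K·H)·P̄ = [336/11 -350/11; -350/11 382/11]
step 1: x̄ = F·x = [-66, 81]
step 1: P̄ = F·P·Fᵀ + Q = [8763/11 -10566/11; -10566/11 12806/11]
step 1: y = z − H·x̄ = [12]
step 1: S = H·P̄·Hᵀ + R = [459/11]
step 1: K = P̄·Hᵀ·S⁻¹ = [601/153; -2240/459]
step 1: x' = x̄ + K·y = [-962/51, 3433/153]
step 1: P' = (I − K·H)·P̄ = [7792/51 -24578/153; -24578/153 78214/459]
step 2: x̄ = F·x = [-15524/153, 6319/51]
step 2: P̄ = F·P·Fᵀ + Q = [1829275/459 -735482/153; -735482/153 296014/51]
step 2: y = z − H·x̄ = [3280/153]
step 2: S = H·P̄·Hᵀ + R = [81427/459]
step 2: K = P̄·Hᵀ·S⁻¹ = [377171/81427; -457680/81427]
step 2: x' = x̄ + K·y = [-176156/81427, 277263/81427]
step 2: P' = (I − K·H)·P̄ = [14584776/81427 -15339118/81427; -15339118/81427 16254478/81427]

step 0: x' = [-12, 15], P' = [336/11 -350/11; -350/11 382/11]
step 1: x' = [-962/51, 3433/153], P' = [7792/51 -24578/153; -24578/153 78214/459]
step 2: x' = [-176156/81427, 277263/81427], P' = [14584776/81427 -15339118/81427; -15339118/81427 16254478/81427]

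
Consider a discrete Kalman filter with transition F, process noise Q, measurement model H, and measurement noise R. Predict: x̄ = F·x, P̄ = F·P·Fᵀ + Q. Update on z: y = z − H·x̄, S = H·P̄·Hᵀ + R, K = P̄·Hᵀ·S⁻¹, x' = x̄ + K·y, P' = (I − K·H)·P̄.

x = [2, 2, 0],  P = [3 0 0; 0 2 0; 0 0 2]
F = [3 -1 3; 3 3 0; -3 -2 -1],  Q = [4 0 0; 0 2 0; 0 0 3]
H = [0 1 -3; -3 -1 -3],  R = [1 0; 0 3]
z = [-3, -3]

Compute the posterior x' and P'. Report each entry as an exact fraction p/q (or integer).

x̄ = F·x = [4, 12, -10]
P̄ = F·P·Fᵀ + Q = [51 21 -29; 21 47 -39; -29 -39 40]
y = z − H·x̄ = [-45, -9]
S = H·P̄·Hᵀ + R = [642 -11; -11 239]
K = P̄·Hᵀ·S⁻¹ = [24855/153317 -54666/153317; 39273/153317 6298/153317; -37935/153317 2103/153317]
x' = x̄ + K·y = [-13213/153317, 15837/153317, 154978/153317]
P' = (I − K·H)·P̄ = [378885/153317 -473901/153317 -166252/153317; -473901/153317 721041/153317 227256/153317; -166252/153317 227256/153317 88397/153317]

x' = [-13213/153317, 15837/153317, 154978/153317]
P' = [378885/153317 -473901/153317 -166252/153317; -473901/153317 721041/153317 227256/153317; -166252/153317 227256/153317 88397/153317]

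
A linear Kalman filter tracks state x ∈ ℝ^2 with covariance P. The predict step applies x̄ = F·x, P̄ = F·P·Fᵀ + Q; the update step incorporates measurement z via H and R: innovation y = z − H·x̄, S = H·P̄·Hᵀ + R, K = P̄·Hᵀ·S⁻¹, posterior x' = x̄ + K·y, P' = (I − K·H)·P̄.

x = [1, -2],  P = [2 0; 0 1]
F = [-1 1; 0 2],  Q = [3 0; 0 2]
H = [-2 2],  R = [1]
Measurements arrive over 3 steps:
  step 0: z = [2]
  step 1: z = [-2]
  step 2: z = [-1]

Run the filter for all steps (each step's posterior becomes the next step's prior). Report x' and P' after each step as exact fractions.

step 0: x' = [-131/33, -100/33], P' = [134/33 130/33; 130/33 134/33]
step 1: x' = [259/2805, -2744/2805], P' = [7907/2805 7808/2805; 7808/2805 8402/2805]
step 2: x' = [-212003/186605, -306388/186605], P' = [516468/186605 508548/186605; 508548/186605 546578/186605]

step 0: x̄ = F·x = [-3, -4]
step 0: P̄ = F·P·Fᵀ + Q = [6 2; 2 6]
step 0: y = z − H·x̄ = [4]
step 0: S = H·P̄·Hᵀ + R = [33]
step 0: K = P̄·Hᵀ·S⁻¹ = [-8/33; 8/33]
step 0: x' = x̄ + K·y = [-131/33, -100/33]
step 0: P' = (I − K·H)·P̄ = [134/33 130/33; 130/33 134/33]
step 1: x̄ = F·x = [31/33, -200/33]
step 1: P̄ = F·P·Fᵀ + Q = [107/33 8/33; 8/33 602/33]
step 1: y = z − H·x̄ = [12]
step 1: S = H·P̄·Hᵀ + R = [85]
step 1: K = P̄·Hᵀ·S⁻¹ = [-6/85; 36/85]
step 1: x' = x̄ + K·y = [259/2805, -2744/2805]
step 1: P' = (I − K·H)·P̄ = [7907/2805 7808/2805; 7808/2805 8402/2805]
step 2: x̄ = F·x = [-91/85, -5488/2805]
step 2: P̄ = F·P·Fᵀ + Q = [276/85 36/85; 36/85 39218/2805]
step 2: y = z − H·x̄ = [433/561]
step 2: S = H·P̄·Hᵀ + R = [37321/561]
step 2: K = P̄·Hᵀ·S⁻¹ = [-3168/37321; 15212/37321]
step 2: x' = x̄ + K·y = [-212003/186605, -306388/186605]
step 2: P' = (I − K·H)·P̄ = [516468/186605 508548/186605; 508548/186605 546578/186605]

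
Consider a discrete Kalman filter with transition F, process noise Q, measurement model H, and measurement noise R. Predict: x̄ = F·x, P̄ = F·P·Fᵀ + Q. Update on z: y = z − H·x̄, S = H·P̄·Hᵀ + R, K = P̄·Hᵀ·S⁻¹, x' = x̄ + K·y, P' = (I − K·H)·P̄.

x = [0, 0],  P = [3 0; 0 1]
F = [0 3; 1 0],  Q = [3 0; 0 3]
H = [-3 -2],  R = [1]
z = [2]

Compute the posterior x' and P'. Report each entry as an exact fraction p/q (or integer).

x̄ = F·x = [0, 0]
P̄ = F·P·Fᵀ + Q = [12 0; 0 6]
y = z − H·x̄ = [2]
S = H·P̄·Hᵀ + R = [133]
K = P̄·Hᵀ·S⁻¹ = [-36/133; -12/133]
x' = x̄ + K·y = [-72/133, -24/133]
P' = (I − K·H)·P̄ = [300/133 -432/133; -432/133 654/133]

x' = [-72/133, -24/133]
P' = [300/133 -432/133; -432/133 654/133]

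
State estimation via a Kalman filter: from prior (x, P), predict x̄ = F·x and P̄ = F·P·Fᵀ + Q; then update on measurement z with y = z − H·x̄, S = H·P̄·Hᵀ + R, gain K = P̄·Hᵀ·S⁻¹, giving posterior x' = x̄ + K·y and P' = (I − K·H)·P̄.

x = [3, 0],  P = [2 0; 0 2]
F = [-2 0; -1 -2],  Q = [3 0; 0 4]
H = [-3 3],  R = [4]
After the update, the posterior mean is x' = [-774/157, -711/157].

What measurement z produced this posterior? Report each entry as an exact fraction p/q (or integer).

z = [1]

x̄ = F·x = [-6, -3]
P̄ = F·P·Fᵀ + Q = [11 4; 4 14]
S = H·P̄·Hᵀ + R = [157]
K = P̄·Hᵀ·S⁻¹ = [-21/157; 30/157]
x' − x̄ = [168/157, -240/157] = K·y
y = (KᵀK)⁻¹·Kᵀ·(x' − x̄) = [-8]
z = y + H·x̄ = [-8] + [9] = [1]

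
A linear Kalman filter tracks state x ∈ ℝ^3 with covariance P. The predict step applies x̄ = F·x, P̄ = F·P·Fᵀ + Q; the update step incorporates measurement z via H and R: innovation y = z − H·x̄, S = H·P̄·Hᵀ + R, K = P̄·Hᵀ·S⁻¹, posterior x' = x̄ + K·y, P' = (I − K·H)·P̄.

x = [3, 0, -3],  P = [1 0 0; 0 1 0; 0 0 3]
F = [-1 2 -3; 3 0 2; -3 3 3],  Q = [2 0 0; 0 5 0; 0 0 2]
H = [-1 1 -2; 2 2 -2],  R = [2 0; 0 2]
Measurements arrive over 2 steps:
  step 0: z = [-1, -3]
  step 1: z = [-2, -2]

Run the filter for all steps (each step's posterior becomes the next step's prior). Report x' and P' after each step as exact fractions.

step 0: x' = [-8367/6290, 40237/18870, 2721/1258], P' = [15411/6290 -36157/6290 -4627/1258; -36157/6290 308557/18870 13537/1258; -4627/1258 13537/1258 9253/1258]
step 1: x' = [-195118022/919003211, 90592710/919003211, 951724556/919003211], P' = [1555346241/919003211 -3593429523/919003211 -2306191376/919003211; -3593429523/919003211 10904310603/919003211 7284454956/919003211; -2306191376/919003211 7284454956/919003211 5119819531/919003211]

step 0: x̄ = F·x = [6, 3, -18]
step 0: P̄ = F·P·Fᵀ + Q = [34 -21 -18; -21 26 9; -18 9 47]
step 0: y = z − H·x̄ = [-34, -57]
step 0: S = H·P̄·Hᵀ + R = [184 154; 154 334]
step 0: K = P̄·Hᵀ·S⁻¹ = [-2649/6290 2389/6290; 5459/18870 -2969/18870; -171/1258 -343/1258]
step 0: x' = x̄ + K·y = [-8367/6290, 40237/18870, 2721/1258]
step 0: P' = (I − K·H)·P̄ = [15411/6290 -36157/6290 -4627/1258; -36157/6290 308557/18870 13537/1258; -4627/1258 13537/1258 9253/1258]
step 1: x̄ = F·x = [-1687/1887, 57/170, 2869/170]
step 1: P̄ = F·P·Fᵀ + Q = [14815/1887 -42/17 623/17; -42/17 2097/170 4059/170; 623/17 4059/170 102133/170]
step 1: y = z − H·x̄ = [575981/18870, 310132/9435]
step 1: S = H·P̄·Hᵀ + R = [46822873/18870 20714966/9435; 20714966/9435 18699434/9435]
step 1: K = P̄·Hᵀ·S⁻¹ = [-268196506/919003211 268108094/919003211; -35584893/919003211 26426124/919003211; -324496365/919003211 -141555951/919003211]
step 1: x' = x̄ + K·y = [-195118022/919003211, 90592710/919003211, 951724556/919003211]
step 1: P' = (I − K·H)·P̄ = [1555346241/919003211 -3593429523/919003211 -2306191376/919003211; -3593429523/919003211 10904310603/919003211 7284454956/919003211; -2306191376/919003211 7284454956/919003211 5119819531/919003211]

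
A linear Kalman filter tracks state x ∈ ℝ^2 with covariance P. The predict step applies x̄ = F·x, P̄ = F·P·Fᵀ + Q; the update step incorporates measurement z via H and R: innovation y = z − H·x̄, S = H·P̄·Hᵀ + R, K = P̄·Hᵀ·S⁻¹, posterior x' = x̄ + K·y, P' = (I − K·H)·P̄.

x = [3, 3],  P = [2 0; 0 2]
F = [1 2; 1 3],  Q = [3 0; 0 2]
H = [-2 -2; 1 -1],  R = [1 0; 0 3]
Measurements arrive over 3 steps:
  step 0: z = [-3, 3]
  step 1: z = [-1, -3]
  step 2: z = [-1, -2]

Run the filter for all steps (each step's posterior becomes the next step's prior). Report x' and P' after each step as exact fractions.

step 0: x' = [1905/1103, -180/1103], P' = [1209/2206 -474/1103; -474/1103 618/1103]
step 1: x' = [-307809/481582, 286038/240791], P' = [130764/240791 -204069/481582; -204069/481582 264645/481582]
step 2: x' = [-212375247/414722050, 454706393/414722050], P' = [225181563/414722050 -175671147/414722050; -175671147/414722050 227782593/414722050]

step 0: x̄ = F·x = [9, 12]
step 0: P̄ = F·P·Fᵀ + Q = [13 14; 14 22]
step 0: y = z − H·x̄ = [39, 6]
step 0: S = H·P̄·Hᵀ + R = [253 18; 18 10]
step 0: K = P̄·Hᵀ·S⁻¹ = [-261/1103 719/2206; -288/1103 -364/1103]
step 0: x' = x̄ + K·y = [1905/1103, -180/1103]
step 0: P' = (I − K·H)·P̄ = [1209/2206 -474/1103; -474/1103 618/1103]
step 1: x̄ = F·x = [1545/1103, 1365/1103]
step 1: P̄ = F·P·Fᵀ + Q = [8979/2206 3885/2206; 3885/2206 11057/2206]
step 1: y = z − H·x̄ = [4717/1103, -3489/1103]
step 1: S = H·P̄·Hᵀ + R = [56715/1103 2078/1103; 2078/1103 9442/1103]
step 1: K = P̄·Hᵀ·S⁻¹ = [-57459/240791 155199/481582; -60576/240791 -78119/240791]
step 1: x' = x̄ + K·y = [-307809/481582, 286038/240791]
step 1: P' = (I − K·H)·P̄ = [130764/240791 -204069/481582; -204069/481582 264645/481582]
step 2: x̄ = F·x = [836343/481582, 1408419/481582]
step 2: P̄ = F·P·Fᵀ + Q = [974289/240791 829053/481582; 829053/481582 2382083/481582]
step 2: y = z − H·x̄ = [2003971/240791, -195544/240791]
step 2: S = H·P̄·Hᵀ + R = [12218325/240791 433505/240791; 433505/240791 4117301/481582]
step 2: K = P̄·Hᵀ·S⁻¹ = [-49510416/207361025 13361757/41472205; -52111446/207361025 -13448458/41472205]
step 2: x' = x̄ + K·y = [-212375247/414722050, 454706393/414722050]
step 2: P' = (I − K·H)·P̄ = [225181563/414722050 -175671147/414722050; -175671147/414722050 227782593/414722050]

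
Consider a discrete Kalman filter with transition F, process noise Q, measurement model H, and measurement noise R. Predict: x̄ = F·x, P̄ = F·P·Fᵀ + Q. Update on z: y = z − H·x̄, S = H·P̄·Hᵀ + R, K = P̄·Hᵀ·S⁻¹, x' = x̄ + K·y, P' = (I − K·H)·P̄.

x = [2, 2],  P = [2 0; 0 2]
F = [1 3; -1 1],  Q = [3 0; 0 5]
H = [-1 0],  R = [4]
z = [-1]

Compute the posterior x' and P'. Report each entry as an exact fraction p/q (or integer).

x' = [55/27, -28/27]
P' = [92/27 16/27; 16/27 227/27]

x̄ = F·x = [8, 0]
P̄ = F·P·Fᵀ + Q = [23 4; 4 9]
y = z − H·x̄ = [7]
S = H·P̄·Hᵀ + R = [27]
K = P̄·Hᵀ·S⁻¹ = [-23/27; -4/27]
x' = x̄ + K·y = [55/27, -28/27]
P' = (I − K·H)·P̄ = [92/27 16/27; 16/27 227/27]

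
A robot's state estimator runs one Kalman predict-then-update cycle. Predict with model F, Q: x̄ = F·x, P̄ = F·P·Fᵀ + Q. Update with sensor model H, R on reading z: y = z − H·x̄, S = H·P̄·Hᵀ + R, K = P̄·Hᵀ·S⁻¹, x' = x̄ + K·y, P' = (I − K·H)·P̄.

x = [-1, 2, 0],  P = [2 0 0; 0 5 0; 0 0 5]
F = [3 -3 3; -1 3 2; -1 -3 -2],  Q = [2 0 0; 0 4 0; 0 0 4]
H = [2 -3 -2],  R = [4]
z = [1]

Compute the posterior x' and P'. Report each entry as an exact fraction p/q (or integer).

x̄ = F·x = [-9, 7, -5]
P̄ = F·P·Fᵀ + Q = [110 -21 9; -21 71 -63; 9 -63 71]
y = z − H·x̄ = [30]
S = H·P̄·Hᵀ + R = [791]
K = P̄·Hᵀ·S⁻¹ = [265/791; -129/791; 65/791]
x' = x̄ + K·y = [831/791, 1667/791, -2005/791]
P' = (I − K·H)·P̄ = [16785/791 17574/791 -10106/791; 17574/791 39520/791 -41448/791; -10106/791 -41448/791 51936/791]

x' = [831/791, 1667/791, -2005/791]
P' = [16785/791 17574/791 -10106/791; 17574/791 39520/791 -41448/791; -10106/791 -41448/791 51936/791]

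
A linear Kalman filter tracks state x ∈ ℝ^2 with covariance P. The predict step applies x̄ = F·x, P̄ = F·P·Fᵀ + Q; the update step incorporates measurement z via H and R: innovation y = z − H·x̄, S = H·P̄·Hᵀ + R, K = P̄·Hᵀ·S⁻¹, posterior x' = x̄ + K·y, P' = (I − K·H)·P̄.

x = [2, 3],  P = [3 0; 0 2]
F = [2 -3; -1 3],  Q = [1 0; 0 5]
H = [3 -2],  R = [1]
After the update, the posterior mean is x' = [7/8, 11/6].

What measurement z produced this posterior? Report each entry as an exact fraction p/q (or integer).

x̄ = F·x = [-5, 7]
P̄ = F·P·Fᵀ + Q = [31 -24; -24 26]
S = H·P̄·Hᵀ + R = [672]
K = P̄·Hᵀ·S⁻¹ = [47/224; -31/168]
x' − x̄ = [47/8, -31/6] = K·y
y = (KᵀK)⁻¹·Kᵀ·(x' − x̄) = [28]
z = y + H·x̄ = [28] + [-29] = [-1]

z = [-1]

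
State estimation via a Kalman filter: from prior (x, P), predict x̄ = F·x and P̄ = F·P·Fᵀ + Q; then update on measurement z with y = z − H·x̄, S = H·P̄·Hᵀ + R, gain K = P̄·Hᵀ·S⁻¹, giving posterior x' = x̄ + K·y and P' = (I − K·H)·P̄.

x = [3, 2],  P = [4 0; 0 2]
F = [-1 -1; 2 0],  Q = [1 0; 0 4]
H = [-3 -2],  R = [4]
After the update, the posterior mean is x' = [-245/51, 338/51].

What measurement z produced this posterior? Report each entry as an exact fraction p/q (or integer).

x̄ = F·x = [-5, 6]
P̄ = F·P·Fᵀ + Q = [7 -8; -8 20]
S = H·P̄·Hᵀ + R = [51]
K = P̄·Hᵀ·S⁻¹ = [-5/51; -16/51]
x' − x̄ = [10/51, 32/51] = K·y
y = (KᵀK)⁻¹·Kᵀ·(x' − x̄) = [-2]
z = y + H·x̄ = [-2] + [3] = [1]

z = [1]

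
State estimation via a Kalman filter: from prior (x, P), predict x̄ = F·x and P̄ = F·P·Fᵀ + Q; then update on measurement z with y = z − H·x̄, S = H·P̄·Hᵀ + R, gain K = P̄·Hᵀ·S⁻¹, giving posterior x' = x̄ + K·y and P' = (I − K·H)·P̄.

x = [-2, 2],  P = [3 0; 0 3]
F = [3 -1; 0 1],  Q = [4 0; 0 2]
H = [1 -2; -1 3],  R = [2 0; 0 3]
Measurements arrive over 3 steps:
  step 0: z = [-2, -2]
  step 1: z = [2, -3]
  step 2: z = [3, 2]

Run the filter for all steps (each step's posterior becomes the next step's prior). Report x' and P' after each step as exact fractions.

step 0: x' = [-2218/559, -814/559], P' = [5034/559 1914/559; 1914/559 835/559]
step 1: x' = [-18530/23829, -261796/214461], P' = [103554/7943 117698/23829; 117698/23829 440818/214461]
step 2: x' = [250914718/54416995, 16093358/10883399], P' = [759480816/54416995 57575100/10883399; 57575100/10883399 23827212/10883399]

step 0: x̄ = F·x = [-8, 2]
step 0: P̄ = F·P·Fᵀ + Q = [34 -3; -3 5]
step 0: y = z − H·x̄ = [10, -16]
step 0: S = H·P̄·Hᵀ + R = [68 -79; -79 100]
step 0: K = P̄·Hᵀ·S⁻¹ = [603/559 236/559; 122/559 197/559]
step 0: x' = x̄ + K·y = [-2218/559, -814/559]
step 0: P' = (I − K·H)·P̄ = [5034/559 1914/559; 1914/559 835/559]
step 1: x̄ = F·x = [-5840/559, -814/559]
step 1: P̄ = F·P·Fᵀ + Q = [36893/559 4907/559; 4907/559 1953/559]
step 1: y = z − H·x̄ = [410/43, -5075/559]
step 1: S = H·P̄·Hᵀ + R = [2015/43 -1852/43; -1852/43 26705/559]
step 1: K = P̄·Hᵀ·S⁻¹ = [37633/23829 1088/1833; 88823/214461 6748/16497]
step 1: x' = x̄ + K·y = [-18530/23829, -261796/214461]
step 1: P' = (I − K·H)·P̄ = [103554/7943 117698/23829; 117698/23829 440818/214461]
step 2: x̄ = F·x = [-238514/214461, -261796/214461]
step 2: P̄ = F·P·Fᵀ + Q = [20106592/214461 2737028/214461; 2737028/214461 869740/214461]
step 2: y = z − H·x̄ = [119435/71487, 975796/214461]
step 2: S = H·P̄·Hᵀ + R = [1451818/23829 -3879964/71487; -3879964/71487 12155467/214461]
step 2: K = P̄·Hᵀ·S⁻¹ = [91864908/54416995 34715228/54416995; 4960338/10883399 4635512/10883399]
step 2: x' = x̄ + K·y = [250914718/54416995, 16093358/10883399]
step 2: P' = (I − K·H)·P̄ = [759480816/54416995 57575100/10883399; 57575100/10883399 23827212/10883399]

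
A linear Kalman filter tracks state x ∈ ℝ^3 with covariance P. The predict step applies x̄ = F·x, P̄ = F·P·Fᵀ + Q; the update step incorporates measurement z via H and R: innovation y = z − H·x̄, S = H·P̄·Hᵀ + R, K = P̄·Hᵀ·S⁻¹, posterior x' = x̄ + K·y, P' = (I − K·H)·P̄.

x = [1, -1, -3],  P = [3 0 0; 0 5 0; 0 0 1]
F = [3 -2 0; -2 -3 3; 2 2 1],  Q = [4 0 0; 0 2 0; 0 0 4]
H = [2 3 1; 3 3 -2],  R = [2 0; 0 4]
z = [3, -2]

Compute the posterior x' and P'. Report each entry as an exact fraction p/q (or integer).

x̄ = F·x = [5, -8, -3]
P̄ = F·P·Fᵀ + Q = [51 12 -2; 12 68 -39; -2 -39 37]
y = z − H·x̄ = [20, 1]
S = H·P̄·Hᵀ + R = [757 1143; 1143 1931]
K = P̄·Hᵀ·S⁻¹ = [42017/155318 -9347/155318; 1485/155318 24699/155318; 62967/155318 -53117/155318]
x' = x̄ + K·y = [1607583/155318, -1188145/155318, 740269/155318]
P' = (I − K·H)·P̄ = [4010877/155318 -3105051/155318 1377433/155318; -3105051/155318 2426677/155318 -1066959/155318; 1377433/155318 -1066959/155318 571945/155318]

x' = [1607583/155318, -1188145/155318, 740269/155318]
P' = [4010877/155318 -3105051/155318 1377433/155318; -3105051/155318 2426677/155318 -1066959/155318; 1377433/155318 -1066959/155318 571945/155318]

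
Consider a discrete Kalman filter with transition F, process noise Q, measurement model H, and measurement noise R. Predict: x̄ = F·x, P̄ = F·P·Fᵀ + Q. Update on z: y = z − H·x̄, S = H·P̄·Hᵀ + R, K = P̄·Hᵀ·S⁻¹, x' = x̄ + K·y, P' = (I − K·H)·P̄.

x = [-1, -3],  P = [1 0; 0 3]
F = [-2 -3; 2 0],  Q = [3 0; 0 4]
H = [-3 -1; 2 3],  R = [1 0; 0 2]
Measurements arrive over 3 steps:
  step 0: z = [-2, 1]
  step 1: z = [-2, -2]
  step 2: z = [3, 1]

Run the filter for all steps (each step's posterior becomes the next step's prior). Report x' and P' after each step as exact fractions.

step 0: x̄ = F·x = [11, -2]
step 0: P̄ = F·P·Fᵀ + Q = [34 -4; -4 8]
step 0: y = z − H·x̄ = [29, -15]
step 0: S = H·P̄·Hᵀ + R = [291 -184; -184 162]
step 0: K = P̄·Hᵀ·S⁻¹ = [-398/949 -124/949; 1796/6643 2696/6643]
step 0: x' = x̄ + K·y = [757/949, -1642/6643]
step 0: P' = (I − K·H)·P̄ = [206/949 -220/949; -220/949 2824/6643]
step 1: x̄ = F·x = [-5672/6643, 1514/949]
step 1: P̄ = F·P·Fᵀ + Q = [32633/6643 496/949; 496/949 4620/949]
step 1: y = z − H·x̄ = [-19704/6643, -33736/6643]
step 1: S = H·P̄·Hᵀ + R = [353512/6643 -331010/6643; -331010/6643 476542/6643]
step 1: K = P̄·Hᵀ·S⁻¹ = [-1750417/4432914 -511841/4432914; 528304/2216457 850514/2216457]
step 1: x' = x̄ + K·y = [2003176/2216457, -2350238/2216457]
step 1: P' = (I − K·H)·P̄ = [896419/4432914 -469420/2216457; -469420/2216457 879956/2216457]
step 2: x̄ = F·x = [3044362/2216457, 4006352/2216457]
step 2: P̄ = F·P·Fᵀ + Q = [10728773/2216457 1023682/2216457; 1023682/2216457 10658666/2216457]
step 2: y = z − H·x̄ = [19788809/2216457, -15891323/2216457]
step 2: S = H·P̄·Hᵀ + R = [115576172/2216457 -107609138/2216457; -107609138/2216457 155560184/2216457]
step 2: K = P̄·Hᵀ·S⁻¹ = [-21922142/55522811 -166657601/1443593086; 13235157/55522811 276888686/721796543]
step 2: x' = x̄ + K·y = [-1911117789/1443593086, 855621111/721796543]
step 2: P' = (I − K·H)·P̄ = [145945877/721796543 -152849785/721796543; -152849785/721796543 286492314/721796543]

step 0: x' = [757/949, -1642/6643], P' = [206/949 -220/949; -220/949 2824/6643]
step 1: x' = [2003176/2216457, -2350238/2216457], P' = [896419/4432914 -469420/2216457; -469420/2216457 879956/2216457]
step 2: x' = [-1911117789/1443593086, 855621111/721796543], P' = [145945877/721796543 -152849785/721796543; -152849785/721796543 286492314/721796543]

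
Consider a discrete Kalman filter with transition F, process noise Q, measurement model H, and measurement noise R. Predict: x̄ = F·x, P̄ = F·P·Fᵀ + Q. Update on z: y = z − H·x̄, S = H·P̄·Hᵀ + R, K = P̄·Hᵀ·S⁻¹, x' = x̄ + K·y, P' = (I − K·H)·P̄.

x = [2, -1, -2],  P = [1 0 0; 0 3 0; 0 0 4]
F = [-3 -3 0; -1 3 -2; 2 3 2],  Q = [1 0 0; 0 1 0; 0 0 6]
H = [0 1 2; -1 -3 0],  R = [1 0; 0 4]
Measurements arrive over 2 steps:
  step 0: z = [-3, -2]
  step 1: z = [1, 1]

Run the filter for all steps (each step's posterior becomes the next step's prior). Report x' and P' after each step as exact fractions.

step 0: x̄ = F·x = [-3, -1, -3]
step 0: P̄ = F·P·Fᵀ + Q = [37 -24 -33; -24 45 9; -33 9 53]
step 0: y = z − H·x̄ = [4, -8]
step 0: S = H·P̄·Hᵀ + R = [294 -99; -99 302]
step 0: K = P̄·Hᵀ·S⁻¹ = [-7905/26329 460/26329; 2679/26329 -8799/26329; 35324/78987 4383/26329]
step 0: x' = x̄ + K·y = [-114287/26329, 54779/26329, -200857/78987]
step 0: P' = (I − K·H)·P̄ = [246623/26329 -82821/26329 37458/26329; -82821/26329 39339/26329 -18330/26329; 37458/26329 -18330/26329 45157/78987]
step 1: x̄ = F·x = [178524/26329, 1237586/78987, -594425/78987]
step 1: P̄ = F·P·Fᵀ + Q = [1109209/26329 997512/26329 -706242/26329; 997512/26329 4661791/78987 -2017846/78987; -706242/26329 -2017846/78987 1933735/78987]
step 1: y = z − H·x̄ = [30251/78987, 1442439/26329]
step 1: S = H·P̄·Hᵀ + R = [4404334/78987 -211127/26329; -211127/26329 21184970/26329]
step 1: K = P̄·Hᵀ·S⁻¹ = [-1100363685/3538758017 -696125578/3538758017; 367632403/3538758017 -941671701/3538758017; 1553785352/3538758017 470519160/3538758017]
step 1: x' = x̄ + K·y = [-14564212351/3538758017, 3997197854/3538758017, -258740219/3538758017]
step 1: P' = (I − K·H)·P̄ = [23292662587/3538758017 -6836053425/3538758017 2867844870/3538758017; -6836053425/3538758017 3534246743/3538758017 -1583307170/3538758017; 2867844870/3538758017 -1583307170/3538758017 1568546261/3538758017]

step 0: x' = [-114287/26329, 54779/26329, -200857/78987], P' = [246623/26329 -82821/26329 37458/26329; -82821/26329 39339/26329 -18330/26329; 37458/26329 -18330/26329 45157/78987]
step 1: x' = [-14564212351/3538758017, 3997197854/3538758017, -258740219/3538758017], P' = [23292662587/3538758017 -6836053425/3538758017 2867844870/3538758017; -6836053425/3538758017 3534246743/3538758017 -1583307170/3538758017; 2867844870/3538758017 -1583307170/3538758017 1568546261/3538758017]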